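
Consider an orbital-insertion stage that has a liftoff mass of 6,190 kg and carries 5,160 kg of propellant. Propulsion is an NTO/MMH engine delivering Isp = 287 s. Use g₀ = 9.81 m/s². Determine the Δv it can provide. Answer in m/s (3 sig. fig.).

v_e = Isp · g₀ = 287 × 9.81 = 2815.5 m/s.
m_f = m₀ − m_prop = 6,190 − 5,160 = 1,030 kg.
By the Tsiolkovsky rocket equation, Δv = v_e · ln(m₀/m_f) = 2815.5 × ln(6.01) = 2815.5 × 1.7934 ≈ 5049.2 m/s.

Δv ≈ 5050 m/s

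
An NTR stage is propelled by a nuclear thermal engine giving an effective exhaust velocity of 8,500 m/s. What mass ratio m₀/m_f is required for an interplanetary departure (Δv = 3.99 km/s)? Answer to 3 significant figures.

m₀/m_f = exp(Δv / v_e) = exp(3990 / 8500.0) = exp(0.4694) = 1.5991.

mass ratio ≈ 1.60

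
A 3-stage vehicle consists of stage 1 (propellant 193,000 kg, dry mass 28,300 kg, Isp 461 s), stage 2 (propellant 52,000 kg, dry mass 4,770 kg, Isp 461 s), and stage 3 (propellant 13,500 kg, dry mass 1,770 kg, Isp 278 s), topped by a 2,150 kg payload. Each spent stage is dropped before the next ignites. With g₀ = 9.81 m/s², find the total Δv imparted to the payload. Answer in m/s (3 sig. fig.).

Ignition mass of stage 1 = 193,000+28,300 + 52,000+4,770 + 13,500+1,770 + 2,150 = 295,490 kg.
Stage 1: m₀ = 295,490 kg, m_f = 295,490 − 193,000 = 102,490 kg; Δv = 461×9.81×ln(2.883) = 4522.4×1.0589 ≈ 4789 m/s.
Stage 2: m₀ = 74,190 kg, m_f = 74,190 − 52,000 = 22,190 kg; Δv = 461×9.81×ln(3.343) = 4522.4×1.2070 ≈ 5458 m/s.
Stage 3: m₀ = 17,420 kg, m_f = 17,420 − 13,500 = 3,920 kg; Δv = 278×9.81×ln(4.444) = 2727.2×1.4915 ≈ 4068 m/s.
Total Δv = 4789 + 5458 + 4068 = 14315 m/s.

Δv ≈ 14300 m/s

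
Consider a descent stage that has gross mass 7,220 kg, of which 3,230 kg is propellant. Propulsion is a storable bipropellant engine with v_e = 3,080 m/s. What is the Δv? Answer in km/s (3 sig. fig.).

Δv ≈ 1.83 km/s

m_f = m₀ − m_prop = 7,220 − 3,230 = 3,990 kg.
By the Tsiolkovsky rocket equation, Δv = v_e · ln(m₀/m_f) = 3080.0 × ln(1.81) = 3080.0 × 0.5931 ≈ 1826.6 m/s.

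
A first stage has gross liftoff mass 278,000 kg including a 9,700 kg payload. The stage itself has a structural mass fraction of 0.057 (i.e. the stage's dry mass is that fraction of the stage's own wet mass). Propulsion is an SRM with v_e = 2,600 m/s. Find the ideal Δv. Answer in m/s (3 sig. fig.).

Δv ≈ 6260 m/s

Stage wet mass = m₀ − payload = 278,000 − 9,700 = 268,300 kg.
Stage dry mass = ε × stage wet mass = 0.057 × 268,300 = 15,293.1 kg.
Burnout mass m_f = stage dry + payload = 15,293.1 + 9,700 = 24,993.1 kg.
By the Tsiolkovsky rocket equation, Δv = v_e · ln(278,000/24,993.1) = 2600.0 × ln(11.12) = 2600.0 × 2.4090 ≈ 6263 m/s.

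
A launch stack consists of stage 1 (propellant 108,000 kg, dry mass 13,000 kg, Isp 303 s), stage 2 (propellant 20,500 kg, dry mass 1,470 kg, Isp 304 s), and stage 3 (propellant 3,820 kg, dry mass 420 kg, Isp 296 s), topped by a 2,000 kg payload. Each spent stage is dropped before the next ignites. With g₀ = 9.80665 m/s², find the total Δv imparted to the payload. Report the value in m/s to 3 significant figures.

Δv ≈ 10400 m/s

Ignition mass of stage 1 = 108,000+13,000 + 20,500+1,470 + 3,820+420 + 2,000 = 149,210 kg.
Stage 1: m₀ = 149,210 kg, m_f = 149,210 − 108,000 = 41,210 kg; Δv = 303×9.80665×ln(3.621) = 2971.4×1.2867 ≈ 3823 m/s.
Stage 2: m₀ = 28,210 kg, m_f = 28,210 − 20,500 = 7,710 kg; Δv = 304×9.80665×ln(3.659) = 2981.2×1.2972 ≈ 3867 m/s.
Stage 3: m₀ = 6,240 kg, m_f = 6,240 − 3,820 = 2,420 kg; Δv = 296×9.80665×ln(2.579) = 2902.8×0.9472 ≈ 2750 m/s.
Total Δv = 3823 + 3867 + 2750 = 10440 m/s.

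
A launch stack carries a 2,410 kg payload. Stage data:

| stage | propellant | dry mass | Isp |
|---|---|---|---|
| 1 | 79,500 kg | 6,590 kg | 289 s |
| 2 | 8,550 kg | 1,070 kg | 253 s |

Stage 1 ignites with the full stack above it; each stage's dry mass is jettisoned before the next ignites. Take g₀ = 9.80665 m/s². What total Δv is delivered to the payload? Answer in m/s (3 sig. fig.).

Δv ≈ 7790 m/s

Ignition mass of stage 1 = 79,500+6,590 + 8,550+1,070 + 2,410 = 98,120 kg.
Stage 1: m₀ = 98,120 kg, m_f = 98,120 − 79,500 = 18,620 kg; Δv = 289×9.80665×ln(5.27) = 2834.1×1.6620 ≈ 4710 m/s.
Stage 2: m₀ = 12,030 kg, m_f = 12,030 − 8,550 = 3,480 kg; Δv = 253×9.80665×ln(3.457) = 2481.1×1.2404 ≈ 3077 m/s.
Total Δv = 4710 + 3077 = 7787 m/s.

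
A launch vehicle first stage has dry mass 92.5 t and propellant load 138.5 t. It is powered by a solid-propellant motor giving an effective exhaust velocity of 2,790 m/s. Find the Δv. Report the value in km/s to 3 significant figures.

m₀ = m_dry + m_prop = 92.5 + 138.5 = 231 t.
Δv = v_e · ln(m₀/m_f) = 2790.0 × ln(2.497) = 2790.0 × 0.9152 ≈ 2553.4 m/s.

Δv ≈ 2.55 km/s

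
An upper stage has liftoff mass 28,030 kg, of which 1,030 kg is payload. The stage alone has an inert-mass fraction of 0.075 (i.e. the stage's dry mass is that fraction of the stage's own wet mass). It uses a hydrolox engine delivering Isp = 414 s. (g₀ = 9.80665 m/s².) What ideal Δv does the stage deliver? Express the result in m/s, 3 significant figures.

Δv ≈ 9000 m/s

Stage wet mass = m₀ − payload = 28,030 − 1,030 = 27,000 kg.
Stage dry mass = ε × stage wet mass = 0.075 × 27,000 = 2,025 kg.
Burnout mass m_f = stage dry + payload = 2,025 + 1,030 = 3,055 kg.
v_e = Isp · g₀ = 414 × 9.80665 = 4060.0 m/s.
By the Tsiolkovsky rocket equation, Δv = v_e · ln(28,030/3,055) = 4060.0 × ln(9.175) = 4060.0 × 2.2165 ≈ 8999 m/s.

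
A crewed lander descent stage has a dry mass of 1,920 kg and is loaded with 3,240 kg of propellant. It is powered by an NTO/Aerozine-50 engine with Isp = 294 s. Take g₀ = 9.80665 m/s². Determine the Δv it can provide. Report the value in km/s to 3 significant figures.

Δv ≈ 2.85 km/s

v_e = Isp · g₀ = 294 × 9.80665 = 2883.2 m/s.
m₀ = m_dry + m_prop = 1,920 + 3,240 = 5,160 kg.
Using Δv = v_e ln(m₀/m_f): Δv = v_e · ln(m₀/m_f) = 2883.2 × ln(2.688) = 2883.2 × 0.9886 ≈ 2850.3 m/s.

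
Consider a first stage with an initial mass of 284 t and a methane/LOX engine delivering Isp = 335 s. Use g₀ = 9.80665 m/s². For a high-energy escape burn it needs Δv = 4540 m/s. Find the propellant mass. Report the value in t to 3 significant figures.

propellant mass ≈ 213 t

v_e = Isp · g₀ = 335 × 9.80665 = 3285.2 m/s.
m₀/m_f = exp(Δv / v_e) = exp(4540 / 3285.2) = exp(1.3819) = 3.9826.
m_f = 284 / 3.9826 = 71.3102 t, so propellant = m₀ − m_f = 284 − 71.3102 = 212.6898 t.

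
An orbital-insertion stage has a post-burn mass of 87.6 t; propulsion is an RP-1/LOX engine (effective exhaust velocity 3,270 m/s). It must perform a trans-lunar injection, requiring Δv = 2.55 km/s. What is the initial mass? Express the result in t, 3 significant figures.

Rocket equation: m₀/m_f = exp(Δv / v_e) = exp(2550 / 3270.0) = exp(0.7798) = 2.1811.
m₀ = m_f × 2.1811 = 87.6 × 2.1811 = 191.064 t.

initial mass ≈ 191 t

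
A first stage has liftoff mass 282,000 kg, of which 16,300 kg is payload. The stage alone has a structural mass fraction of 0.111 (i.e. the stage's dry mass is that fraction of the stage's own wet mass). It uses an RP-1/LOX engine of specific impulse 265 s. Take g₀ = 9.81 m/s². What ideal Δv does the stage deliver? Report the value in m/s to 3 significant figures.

Stage wet mass = m₀ − payload = 282,000 − 16,300 = 265,700 kg.
Stage dry mass = ε × stage wet mass = 0.111 × 265,700 = 29,492.7 kg.
Burnout mass m_f = stage dry + payload = 29,492.7 + 16,300 = 45,792.7 kg.
v_e = Isp · g₀ = 265 × 9.81 = 2599.7 m/s.
Δv = v_e · ln(282,000/45,792.7) = 2599.7 × ln(6.158) = 2599.7 × 1.8178 ≈ 4726 m/s.

Δv ≈ 4730 m/s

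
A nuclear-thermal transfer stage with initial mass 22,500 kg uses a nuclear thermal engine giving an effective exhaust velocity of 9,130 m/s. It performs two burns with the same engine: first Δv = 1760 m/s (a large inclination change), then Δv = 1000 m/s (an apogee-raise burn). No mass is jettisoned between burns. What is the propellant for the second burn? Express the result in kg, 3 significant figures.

propellant for the second burn ≈ 1920 kg

After the first burn: m = 22500 × exp(−1760/9130.0) = 22500 × 0.82467 = 18,555.1 kg.
After the second burn: m = 18,555.1 × exp(−1000/9130.0) = 18,555.1 × 0.89626 = 16,630.2 kg.
Second-burn propellant = 18,555.1 − 16,630.2 = 1,924.9 kg.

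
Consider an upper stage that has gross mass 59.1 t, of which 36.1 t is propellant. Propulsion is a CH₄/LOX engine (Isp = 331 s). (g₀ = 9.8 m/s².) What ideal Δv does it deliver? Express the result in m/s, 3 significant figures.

Δv ≈ 3060 m/s

v_e = Isp · g₀ = 331 × 9.8 = 3243.8 m/s.
m_f = m₀ − m_prop = 59.1 − 36.1 = 23 t.
By the Tsiolkovsky rocket equation, Δv = v_e · ln(m₀/m_f) = 3243.8 × ln(2.57) = 3243.8 × 0.9437 ≈ 3061.3 m/s.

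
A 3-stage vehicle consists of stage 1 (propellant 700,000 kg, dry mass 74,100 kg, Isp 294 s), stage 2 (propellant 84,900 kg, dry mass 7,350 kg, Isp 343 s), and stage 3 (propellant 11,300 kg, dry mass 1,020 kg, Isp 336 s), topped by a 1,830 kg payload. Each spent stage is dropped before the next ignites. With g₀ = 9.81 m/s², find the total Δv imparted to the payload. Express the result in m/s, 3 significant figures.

Δv ≈ 15200 m/s

Ignition mass of stage 1 = 700,000+74,100 + 84,900+7,350 + 11,300+1,020 + 1,830 = 880,500 kg.
Stage 1: m₀ = 880,500 kg, m_f = 880,500 − 700,000 = 180,500 kg; Δv = 294×9.81×ln(4.878) = 2884.1×1.5848 ≈ 4571 m/s.
Stage 2: m₀ = 106,400 kg, m_f = 106,400 − 84,900 = 21,500 kg; Δv = 343×9.81×ln(4.949) = 3364.8×1.5992 ≈ 5381 m/s.
Stage 3: m₀ = 14,150 kg, m_f = 14,150 − 11,300 = 2,850 kg; Δv = 336×9.81×ln(4.965) = 3296.2×1.6024 ≈ 5282 m/s.
Total Δv = 4571 + 5381 + 5282 = 15234 m/s.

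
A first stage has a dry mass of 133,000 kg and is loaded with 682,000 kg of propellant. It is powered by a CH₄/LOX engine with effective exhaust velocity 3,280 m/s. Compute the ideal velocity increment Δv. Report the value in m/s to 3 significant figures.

m₀ = m_dry + m_prop = 133,000 + 682,000 = 815,000 kg.
Δv = v_e · ln(m₀/m_f) = 3280.0 × ln(6.128) = 3280.0 × 1.8128 ≈ 5946.1 m/s.

Δv ≈ 5950 m/s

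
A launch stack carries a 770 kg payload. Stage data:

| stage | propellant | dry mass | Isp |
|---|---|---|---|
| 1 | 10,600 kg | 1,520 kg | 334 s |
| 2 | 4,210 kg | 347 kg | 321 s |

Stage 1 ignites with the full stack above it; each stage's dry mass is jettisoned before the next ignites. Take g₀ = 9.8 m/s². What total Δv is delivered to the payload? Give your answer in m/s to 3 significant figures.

Δv ≈ 7980 m/s

Ignition mass of stage 1 = 10,600+1,520 + 4,210+347 + 770 = 17,447 kg.
Stage 1: m₀ = 17,447 kg, m_f = 17,447 − 10,600 = 6,847 kg; Δv = 334×9.8×ln(2.548) = 3273.2×0.9354 ≈ 3062 m/s.
Stage 2: m₀ = 5,327 kg, m_f = 5,327 − 4,210 = 1,117 kg; Δv = 321×9.8×ln(4.769) = 3145.8×1.5621 ≈ 4914 m/s.
Total Δv = 3062 + 4914 = 7976 m/s.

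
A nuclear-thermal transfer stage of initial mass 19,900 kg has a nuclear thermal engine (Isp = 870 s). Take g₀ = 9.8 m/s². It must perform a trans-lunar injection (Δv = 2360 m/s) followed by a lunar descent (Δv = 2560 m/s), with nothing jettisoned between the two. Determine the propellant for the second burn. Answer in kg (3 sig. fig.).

propellant for the second burn ≈ 3910 kg

v_e = Isp · g₀ = 870 × 9.8 = 8526.0 m/s.
After the first burn: m = 19900 × exp(−2360/8526.0) = 19900 × 0.75821 = 15,088.4 kg.
After the second burn: m = 15,088.4 × exp(−2560/8526.0) = 15,088.4 × 0.74063 = 11,174.9 kg.
Second-burn propellant = 15,088.4 − 11,174.9 = 3,913.5 kg.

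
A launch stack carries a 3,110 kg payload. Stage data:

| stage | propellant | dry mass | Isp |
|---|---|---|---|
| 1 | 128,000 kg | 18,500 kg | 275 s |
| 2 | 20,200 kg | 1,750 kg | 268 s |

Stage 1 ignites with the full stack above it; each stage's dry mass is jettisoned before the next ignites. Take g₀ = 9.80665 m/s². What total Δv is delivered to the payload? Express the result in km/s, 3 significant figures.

Ignition mass of stage 1 = 128,000+18,500 + 20,200+1,750 + 3,110 = 171,560 kg.
Stage 1: m₀ = 171,560 kg, m_f = 171,560 − 128,000 = 43,560 kg; Δv = 275×9.80665×ln(3.938) = 2696.8×1.3708 ≈ 3697 m/s.
Stage 2: m₀ = 25,060 kg, m_f = 25,060 − 20,200 = 4,860 kg; Δv = 268×9.80665×ln(5.156) = 2628.2×1.6402 ≈ 4311 m/s.
Total Δv = 3697 + 4311 = 8008 m/s.

Δv ≈ 8.01 km/s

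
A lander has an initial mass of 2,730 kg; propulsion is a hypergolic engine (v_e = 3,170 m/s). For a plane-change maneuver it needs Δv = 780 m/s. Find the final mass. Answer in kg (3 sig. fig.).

By the Tsiolkovsky rocket equation, m₀/m_f = exp(Δv / v_e) = exp(780 / 3170.0) = exp(0.2461) = 1.2790.
m_f = m₀ / 1.2790 = 2,730 / 1.2790 = 2,134.48 kg.

final mass ≈ 2130 kg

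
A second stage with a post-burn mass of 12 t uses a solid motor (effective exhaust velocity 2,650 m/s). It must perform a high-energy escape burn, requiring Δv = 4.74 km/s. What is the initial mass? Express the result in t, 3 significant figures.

Rocket equation: m₀/m_f = exp(Δv / v_e) = exp(4740 / 2650.0) = exp(1.7887) = 5.9815.
m₀ = m_f × 5.9815 = 12 × 5.9815 = 71.778 t.

initial mass ≈ 71.8 t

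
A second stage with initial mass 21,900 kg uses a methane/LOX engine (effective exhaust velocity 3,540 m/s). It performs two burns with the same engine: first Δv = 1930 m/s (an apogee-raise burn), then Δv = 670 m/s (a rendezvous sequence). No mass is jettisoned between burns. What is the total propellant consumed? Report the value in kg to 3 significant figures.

After the first burn: m = 21900 × exp(−1930/3540.0) = 21900 × 0.57973 = 12,696.1 kg.
After the second burn: m = 12,696.1 × exp(−670/3540.0) = 12,696.1 × 0.82757 = 10,506.9 kg.
Total propellant = m₀ − m_final = 21900 − 10,506.9 = 11,393.1 kg.

total propellant consumed ≈ 11400 kg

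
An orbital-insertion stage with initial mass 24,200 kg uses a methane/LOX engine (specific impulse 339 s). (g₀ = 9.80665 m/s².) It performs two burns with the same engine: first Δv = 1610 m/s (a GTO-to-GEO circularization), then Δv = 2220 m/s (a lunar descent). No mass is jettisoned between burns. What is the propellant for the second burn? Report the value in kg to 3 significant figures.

v_e = Isp · g₀ = 339 × 9.80665 = 3324.5 m/s.
After the first burn: m = 24200 × exp(−1610/3324.5) = 24200 × 0.61613 = 14,910.3 kg.
After the second burn: m = 14,910.3 × exp(−2220/3324.5) = 14,910.3 × 0.51285 = 7,646.75 kg.
Second-burn propellant = 14,910.3 − 7,646.75 = 7,263.55 kg.

propellant for the second burn ≈ 7260 kg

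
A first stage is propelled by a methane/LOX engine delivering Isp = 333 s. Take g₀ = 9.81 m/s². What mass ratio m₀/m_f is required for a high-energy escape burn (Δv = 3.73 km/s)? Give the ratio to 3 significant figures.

mass ratio ≈ 3.13

v_e = Isp · g₀ = 333 × 9.81 = 3266.7 m/s.
m₀/m_f = exp(Δv / v_e) = exp(3730 / 3266.7) = exp(1.1418) = 3.1324.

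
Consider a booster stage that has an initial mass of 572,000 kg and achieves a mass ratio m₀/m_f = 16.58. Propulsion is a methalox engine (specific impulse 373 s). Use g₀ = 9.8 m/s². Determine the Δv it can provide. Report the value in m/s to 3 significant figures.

v_e = Isp · g₀ = 373 × 9.8 = 3655.4 m/s.
From the ideal rocket equation, Δv = v_e · ln(16.58) = 3655.4 × 2.8082 ≈ 10265.1 m/s.

Δv ≈ 10300 m/s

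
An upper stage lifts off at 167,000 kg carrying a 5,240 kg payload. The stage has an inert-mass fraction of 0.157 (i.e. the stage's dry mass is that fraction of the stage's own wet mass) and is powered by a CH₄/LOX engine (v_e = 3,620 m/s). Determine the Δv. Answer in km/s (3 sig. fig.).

Δv ≈ 6.14 km/s

Stage wet mass = m₀ − payload = 167,000 − 5,240 = 161,760 kg.
Stage dry mass = ε × stage wet mass = 0.157 × 161,760 = 25,396.3 kg.
Burnout mass m_f = stage dry + payload = 25,396.3 + 5,240 = 30,636.3 kg.
Rocket equation: Δv = v_e · ln(167,000/30,636.3) = 3620.0 × ln(5.451) = 3620.0 × 1.6958 ≈ 6139 m/s.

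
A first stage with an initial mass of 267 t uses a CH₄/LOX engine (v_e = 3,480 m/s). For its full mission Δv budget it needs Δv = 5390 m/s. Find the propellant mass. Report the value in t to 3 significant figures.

Using Δv = v_e ln(m₀/m_f): m₀/m_f = exp(Δv / v_e) = exp(5390 / 3480.0) = exp(1.5489) = 4.7061.
m_f = 267 / 4.7061 = 56.7349 t, so propellant = m₀ − m_f = 267 − 56.7349 = 210.2651 t.

propellant mass ≈ 210 t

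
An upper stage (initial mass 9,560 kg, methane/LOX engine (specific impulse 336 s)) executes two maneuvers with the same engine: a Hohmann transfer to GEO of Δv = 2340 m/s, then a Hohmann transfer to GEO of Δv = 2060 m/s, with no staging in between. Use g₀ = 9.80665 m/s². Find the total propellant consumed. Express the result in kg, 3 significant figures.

total propellant consumed ≈ 7050 kg

v_e = Isp · g₀ = 336 × 9.80665 = 3295.0 m/s.
After the first burn: m = 9560 × exp(−2340/3295.0) = 9560 × 0.49157 = 4,699.41 kg.
After the second burn: m = 4,699.41 × exp(−2060/3295.0) = 4,699.41 × 0.53516 = 2,514.94 kg.
Total propellant = m₀ − m_final = 9560 − 2,514.94 = 7,045.06 kg.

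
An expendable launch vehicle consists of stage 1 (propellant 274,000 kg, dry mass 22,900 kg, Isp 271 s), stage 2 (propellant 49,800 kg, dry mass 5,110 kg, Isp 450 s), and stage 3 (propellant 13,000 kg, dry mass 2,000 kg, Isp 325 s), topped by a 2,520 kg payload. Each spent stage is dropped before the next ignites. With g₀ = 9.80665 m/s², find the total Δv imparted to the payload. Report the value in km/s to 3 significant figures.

Ignition mass of stage 1 = 274,000+22,900 + 49,800+5,110 + 13,000+2,000 + 2,520 = 369,330 kg.
Stage 1: m₀ = 369,330 kg, m_f = 369,330 − 274,000 = 95,330 kg; Δv = 271×9.80665×ln(3.874) = 2657.6×1.3543 ≈ 3599 m/s.
Stage 2: m₀ = 72,430 kg, m_f = 72,430 − 49,800 = 22,630 kg; Δv = 450×9.80665×ln(3.201) = 4413.0×1.1633 ≈ 5134 m/s.
Stage 3: m₀ = 17,520 kg, m_f = 17,520 − 13,000 = 4,520 kg; Δv = 325×9.80665×ln(3.876) = 3187.2×1.3548 ≈ 4318 m/s.
Total Δv = 3599 + 5134 + 4318 = 13051 m/s.

Δv ≈ 13.1 km/s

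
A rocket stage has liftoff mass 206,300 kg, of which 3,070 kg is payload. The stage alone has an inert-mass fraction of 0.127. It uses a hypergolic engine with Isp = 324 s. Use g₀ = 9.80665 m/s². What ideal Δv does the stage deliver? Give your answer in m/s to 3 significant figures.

Δv ≈ 6250 m/s

Stage wet mass = m₀ − payload = 206,300 − 3,070 = 203,230 kg.
Stage dry mass = ε × stage wet mass = 0.127 × 203,230 = 25,810.2 kg.
Burnout mass m_f = stage dry + payload = 25,810.2 + 3,070 = 28,880.2 kg.
v_e = Isp · g₀ = 324 × 9.80665 = 3177.4 m/s.
From the ideal rocket equation, Δv = v_e · ln(206,300/28,880.2) = 3177.4 × ln(7.143) = 3177.4 × 1.9662 ≈ 6247 m/s.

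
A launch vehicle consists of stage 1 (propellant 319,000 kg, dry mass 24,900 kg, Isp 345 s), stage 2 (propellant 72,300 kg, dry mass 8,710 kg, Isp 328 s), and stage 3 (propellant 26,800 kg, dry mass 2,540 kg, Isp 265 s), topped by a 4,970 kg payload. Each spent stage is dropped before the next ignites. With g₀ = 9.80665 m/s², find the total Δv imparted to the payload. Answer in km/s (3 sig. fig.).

Δv ≈ 11.1 km/s

Ignition mass of stage 1 = 319,000+24,900 + 72,300+8,710 + 26,800+2,540 + 4,970 = 459,220 kg.
Stage 1: m₀ = 459,220 kg, m_f = 459,220 − 319,000 = 140,220 kg; Δv = 345×9.80665×ln(3.275) = 3383.3×1.1863 ≈ 4014 m/s.
Stage 2: m₀ = 115,320 kg, m_f = 115,320 − 72,300 = 43,020 kg; Δv = 328×9.80665×ln(2.681) = 3216.6×0.9860 ≈ 3172 m/s.
Stage 3: m₀ = 34,310 kg, m_f = 34,310 − 26,800 = 7,510 kg; Δv = 265×9.80665×ln(4.569) = 2598.8×1.5192 ≈ 3948 m/s.
Total Δv = 4014 + 3172 + 3948 = 11134 m/s.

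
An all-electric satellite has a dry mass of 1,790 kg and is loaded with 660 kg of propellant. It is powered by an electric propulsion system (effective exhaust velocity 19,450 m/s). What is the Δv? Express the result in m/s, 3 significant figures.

Δv ≈ 6100 m/s

m₀ = m_dry + m_prop = 1,790 + 660 = 2,450 kg.
Δv = v_e · ln(m₀/m_f) = 19450.0 × ln(1.369) = 19450.0 × 0.3139 ≈ 6104.8 m/s.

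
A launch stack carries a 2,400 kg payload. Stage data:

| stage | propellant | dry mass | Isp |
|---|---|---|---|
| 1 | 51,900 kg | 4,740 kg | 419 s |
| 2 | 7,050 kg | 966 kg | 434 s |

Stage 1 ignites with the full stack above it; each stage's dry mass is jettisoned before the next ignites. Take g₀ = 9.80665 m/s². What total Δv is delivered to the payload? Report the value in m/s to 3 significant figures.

Δv ≈ 10900 m/s

Ignition mass of stage 1 = 51,900+4,740 + 7,050+966 + 2,400 = 67,056 kg.
Stage 1: m₀ = 67,056 kg, m_f = 67,056 − 51,900 = 15,156 kg; Δv = 419×9.80665×ln(4.424) = 4109.0×1.4871 ≈ 6111 m/s.
Stage 2: m₀ = 10,416 kg, m_f = 10,416 − 7,050 = 3,366 kg; Δv = 434×9.80665×ln(3.094) = 4256.1×1.1296 ≈ 4808 m/s.
Total Δv = 6111 + 4808 = 10919 m/s.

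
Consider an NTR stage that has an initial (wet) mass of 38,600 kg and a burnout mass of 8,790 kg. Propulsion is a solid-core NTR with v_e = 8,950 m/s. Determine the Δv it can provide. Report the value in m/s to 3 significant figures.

Δv ≈ 13200 m/s

From the ideal rocket equation, Δv = v_e · ln(m₀/m_f) = 8950.0 × ln(4.391) = 8950.0 × 1.4796 ≈ 13242.8 m/s.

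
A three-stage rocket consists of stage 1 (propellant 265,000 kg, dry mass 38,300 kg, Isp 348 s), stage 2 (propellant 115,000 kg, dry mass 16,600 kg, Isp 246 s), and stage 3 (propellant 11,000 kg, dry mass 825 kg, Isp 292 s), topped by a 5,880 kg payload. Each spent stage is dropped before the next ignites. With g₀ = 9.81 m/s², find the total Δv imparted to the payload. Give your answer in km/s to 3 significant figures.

Δv ≈ 9.34 km/s

Ignition mass of stage 1 = 265,000+38,300 + 115,000+16,600 + 11,000+825 + 5,880 = 452,605 kg.
Stage 1: m₀ = 452,605 kg, m_f = 452,605 − 265,000 = 187,605 kg; Δv = 348×9.81×ln(2.413) = 3413.9×0.8807 ≈ 3007 m/s.
Stage 2: m₀ = 149,305 kg, m_f = 149,305 − 115,000 = 34,305 kg; Δv = 246×9.81×ln(4.352) = 2413.3×1.4707 ≈ 3549 m/s.
Stage 3: m₀ = 17,705 kg, m_f = 17,705 − 11,000 = 6,705 kg; Δv = 292×9.81×ln(2.641) = 2864.5×0.9710 ≈ 2781 m/s.
Total Δv = 3007 + 3549 + 2781 = 9337 m/s.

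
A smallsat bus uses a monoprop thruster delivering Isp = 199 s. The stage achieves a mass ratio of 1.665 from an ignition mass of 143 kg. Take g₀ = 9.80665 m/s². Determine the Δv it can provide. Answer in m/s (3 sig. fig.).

v_e = Isp · g₀ = 199 × 9.80665 = 1951.5 m/s.
Rocket equation: Δv = v_e · ln(1.665) = 1951.5 × 0.5098 ≈ 994.9 m/s.

Δv ≈ 995 m/s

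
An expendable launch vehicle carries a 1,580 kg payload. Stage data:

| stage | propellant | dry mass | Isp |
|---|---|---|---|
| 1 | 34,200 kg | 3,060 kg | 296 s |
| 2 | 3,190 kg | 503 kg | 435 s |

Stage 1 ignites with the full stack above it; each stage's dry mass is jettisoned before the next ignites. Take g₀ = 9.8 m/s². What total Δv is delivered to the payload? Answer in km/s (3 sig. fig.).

Δv ≈ 8.69 km/s

Ignition mass of stage 1 = 34,200+3,060 + 3,190+503 + 1,580 = 42,533 kg.
Stage 1: m₀ = 42,533 kg, m_f = 42,533 − 34,200 = 8,333 kg; Δv = 296×9.8×ln(5.104) = 2900.8×1.6301 ≈ 4728 m/s.
Stage 2: m₀ = 5,273 kg, m_f = 5,273 − 3,190 = 2,083 kg; Δv = 435×9.8×ln(2.531) = 4263.0×0.9288 ≈ 3959 m/s.
Total Δv = 4728 + 3959 = 8687 m/s.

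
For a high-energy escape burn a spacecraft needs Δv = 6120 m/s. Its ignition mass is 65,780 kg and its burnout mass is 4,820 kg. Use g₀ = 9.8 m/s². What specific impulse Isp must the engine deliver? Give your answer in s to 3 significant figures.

Isp ≈ 239 s

ln(m₀/m_f) = ln(65780/4820) = ln(13.65) = 2.6135.
Rocket equation: v_e = Δv / ln(m₀/m_f) = 6120 / 2.6135 = 2341.6 m/s.
Isp = v_e / g₀ = 2341.6 / 9.8 = 238.9 s.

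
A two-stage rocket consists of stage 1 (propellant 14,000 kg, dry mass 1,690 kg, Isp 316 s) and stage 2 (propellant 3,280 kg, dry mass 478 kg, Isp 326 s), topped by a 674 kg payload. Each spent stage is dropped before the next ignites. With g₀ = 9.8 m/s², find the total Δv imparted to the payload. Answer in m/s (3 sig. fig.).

Δv ≈ 7990 m/s

Ignition mass of stage 1 = 14,000+1,690 + 3,280+478 + 674 = 20,122 kg.
Stage 1: m₀ = 20,122 kg, m_f = 20,122 − 14,000 = 6,122 kg; Δv = 316×9.8×ln(3.287) = 3096.8×1.1899 ≈ 3685 m/s.
Stage 2: m₀ = 4,432 kg, m_f = 4,432 − 3,280 = 1,152 kg; Δv = 326×9.8×ln(3.847) = 3194.8×1.3474 ≈ 4305 m/s.
Total Δv = 3685 + 4305 = 7990 m/s.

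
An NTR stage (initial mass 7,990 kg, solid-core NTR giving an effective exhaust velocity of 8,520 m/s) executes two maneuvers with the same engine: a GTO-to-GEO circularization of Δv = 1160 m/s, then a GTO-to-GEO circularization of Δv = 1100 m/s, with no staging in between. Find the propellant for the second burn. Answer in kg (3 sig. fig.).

propellant for the second burn ≈ 845 kg

After the first burn: m = 7990 × exp(−1160/8520.0) = 7990 × 0.87271 = 6,972.95 kg.
After the second burn: m = 6,972.95 × exp(−1100/8520.0) = 6,972.95 × 0.87888 = 6,128.39 kg.
Second-burn propellant = 6,972.95 − 6,128.39 = 844.56 kg.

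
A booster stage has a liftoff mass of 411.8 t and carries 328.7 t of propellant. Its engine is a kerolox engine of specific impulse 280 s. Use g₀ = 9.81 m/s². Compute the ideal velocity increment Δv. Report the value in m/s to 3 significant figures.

v_e = Isp · g₀ = 280 × 9.81 = 2746.8 m/s.
m_f = m₀ − m_prop = 411.8 − 328.7 = 83.1 t.
Δv = v_e · ln(m₀/m_f) = 2746.8 × ln(4.955) = 2746.8 × 1.6005 ≈ 4396.2 m/s.

Δv ≈ 4400 m/s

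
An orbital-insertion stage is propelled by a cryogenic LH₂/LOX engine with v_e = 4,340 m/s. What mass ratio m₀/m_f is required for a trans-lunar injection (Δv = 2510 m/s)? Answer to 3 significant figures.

m₀/m_f = exp(Δv / v_e) = exp(2510 / 4340.0) = exp(0.5783) = 1.7831.

mass ratio ≈ 1.78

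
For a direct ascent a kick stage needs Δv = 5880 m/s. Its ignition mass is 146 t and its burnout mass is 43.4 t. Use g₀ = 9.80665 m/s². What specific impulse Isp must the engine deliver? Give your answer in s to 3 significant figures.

Isp ≈ 494 s

ln(m₀/m_f) = ln(146000/43400) = ln(3.364) = 1.2131.
v_e = Δv / ln(m₀/m_f) = 5880 / 1.2131 = 4846.9 m/s.
Isp = v_e / g₀ = 4846.9 / 9.80665 = 494.2 s.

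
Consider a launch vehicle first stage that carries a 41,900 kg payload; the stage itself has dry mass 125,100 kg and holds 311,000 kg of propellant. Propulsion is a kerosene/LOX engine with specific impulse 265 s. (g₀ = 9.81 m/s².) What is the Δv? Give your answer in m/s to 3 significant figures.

v_e = Isp · g₀ = 265 × 9.81 = 2599.7 m/s.
m₀ = payload + dry + propellant = 41,900 + 125,100 + 311,000 = 478,000 kg.
m_f = payload + dry = 41,900 + 125,100 = 167,000 kg.
Δv = v_e · ln(m₀/m_f) = 2599.7 × ln(2.862) = 2599.7 × 1.0516 ≈ 2733.8 m/s.

Δv ≈ 2730 m/s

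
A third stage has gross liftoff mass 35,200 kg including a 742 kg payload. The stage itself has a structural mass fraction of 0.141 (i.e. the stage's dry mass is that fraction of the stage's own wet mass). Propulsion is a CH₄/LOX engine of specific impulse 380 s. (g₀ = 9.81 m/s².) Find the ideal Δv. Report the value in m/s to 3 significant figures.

Stage wet mass = m₀ − payload = 35,200 − 742 = 34,458 kg.
Stage dry mass = ε × stage wet mass = 0.141 × 34,458 = 4,858.58 kg.
Burnout mass m_f = stage dry + payload = 4,858.58 + 742 = 5,600.58 kg.
v_e = Isp · g₀ = 380 × 9.81 = 3727.8 m/s.
Using Δv = v_e ln(m₀/m_f): Δv = v_e · ln(35,200/5,600.58) = 3727.8 × ln(6.285) = 3727.8 × 1.8382 ≈ 6852 m/s.

Δv ≈ 6850 m/s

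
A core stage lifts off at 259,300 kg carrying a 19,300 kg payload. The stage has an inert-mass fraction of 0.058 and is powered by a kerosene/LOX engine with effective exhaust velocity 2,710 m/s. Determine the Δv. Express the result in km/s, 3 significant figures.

Δv ≈ 5.57 km/s

Stage wet mass = m₀ − payload = 259,300 − 19,300 = 240,000 kg.
Stage dry mass = ε × stage wet mass = 0.058 × 240,000 = 13,920 kg.
Burnout mass m_f = stage dry + payload = 13,920 + 19,300 = 33,220 kg.
Using Δv = v_e ln(m₀/m_f): Δv = v_e · ln(259,300/33,220) = 2710.0 × ln(7.806) = 2710.0 × 2.0548 ≈ 5569 m/s.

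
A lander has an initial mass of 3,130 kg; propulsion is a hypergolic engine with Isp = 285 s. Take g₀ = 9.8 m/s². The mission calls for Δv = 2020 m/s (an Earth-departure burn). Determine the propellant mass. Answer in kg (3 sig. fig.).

propellant mass ≈ 1610 kg

v_e = Isp · g₀ = 285 × 9.8 = 2793.0 m/s.
Rocket equation: m₀/m_f = exp(Δv / v_e) = exp(2020 / 2793.0) = exp(0.7232) = 2.0611.
m_f = 3,130 / 2.0611 = 1,518.61 kg, so propellant = m₀ − m_f = 3,130 − 1,518.61 = 1,611.39 kg.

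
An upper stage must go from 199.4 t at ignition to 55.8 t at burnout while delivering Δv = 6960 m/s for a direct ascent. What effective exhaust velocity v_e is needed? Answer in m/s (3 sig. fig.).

ln(m₀/m_f) = ln(199400/55800) = ln(3.573) = 1.2735.
Rocket equation: v_e = Δv / ln(m₀/m_f) = 6960 / 1.2735 = 5465.1 m/s.

v_e ≈ 5470 m/s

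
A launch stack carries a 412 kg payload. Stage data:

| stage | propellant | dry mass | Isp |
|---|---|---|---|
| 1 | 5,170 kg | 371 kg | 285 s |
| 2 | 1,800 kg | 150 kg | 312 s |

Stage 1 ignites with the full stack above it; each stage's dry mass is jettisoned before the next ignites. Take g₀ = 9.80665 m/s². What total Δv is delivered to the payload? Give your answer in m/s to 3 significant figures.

Δv ≈ 7360 m/s

Ignition mass of stage 1 = 5,170+371 + 1,800+150 + 412 = 7,903 kg.
Stage 1: m₀ = 7,903 kg, m_f = 7,903 − 5,170 = 2,733 kg; Δv = 285×9.80665×ln(2.892) = 2794.9×1.0618 ≈ 2968 m/s.
Stage 2: m₀ = 2,362 kg, m_f = 2,362 − 1,800 = 562 kg; Δv = 312×9.80665×ln(4.203) = 3059.7×1.4358 ≈ 4393 m/s.
Total Δv = 2968 + 4393 = 7361 m/s.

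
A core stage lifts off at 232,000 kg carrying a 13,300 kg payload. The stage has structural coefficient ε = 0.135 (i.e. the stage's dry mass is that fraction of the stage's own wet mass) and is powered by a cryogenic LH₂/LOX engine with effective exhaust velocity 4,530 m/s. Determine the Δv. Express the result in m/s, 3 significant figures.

Stage wet mass = m₀ − payload = 232,000 − 13,300 = 218,700 kg.
Stage dry mass = ε × stage wet mass = 0.135 × 218,700 = 29,524.5 kg.
Burnout mass m_f = stage dry + payload = 29,524.5 + 13,300 = 42,824.5 kg.
By the Tsiolkovsky rocket equation, Δv = v_e · ln(232,000/42,824.5) = 4530.0 × ln(5.417) = 4530.0 × 1.6896 ≈ 7654 m/s.

Δv ≈ 7650 m/s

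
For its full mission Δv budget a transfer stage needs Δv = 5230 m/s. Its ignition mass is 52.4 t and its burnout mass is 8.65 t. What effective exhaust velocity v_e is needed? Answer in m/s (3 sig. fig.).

ln(m₀/m_f) = ln(52400/8650) = ln(6.058) = 1.8013.
By the Tsiolkovsky rocket equation, v_e = Δv / ln(m₀/m_f) = 5230 / 1.8013 = 2903.4 m/s.

v_e ≈ 2900 m/s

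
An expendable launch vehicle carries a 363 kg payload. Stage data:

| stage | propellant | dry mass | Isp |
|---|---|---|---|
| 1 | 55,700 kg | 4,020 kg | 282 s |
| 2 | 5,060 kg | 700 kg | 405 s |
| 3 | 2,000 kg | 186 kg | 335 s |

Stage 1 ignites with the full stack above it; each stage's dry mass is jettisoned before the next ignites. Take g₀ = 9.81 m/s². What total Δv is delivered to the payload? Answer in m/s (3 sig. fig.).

Δv ≈ 13500 m/s

Ignition mass of stage 1 = 55,700+4,020 + 5,060+700 + 2,000+186 + 363 = 68,029 kg.
Stage 1: m₀ = 68,029 kg, m_f = 68,029 − 55,700 = 12,329 kg; Δv = 282×9.81×ln(5.518) = 2766.4×1.7080 ≈ 4725 m/s.
Stage 2: m₀ = 8,309 kg, m_f = 8,309 − 5,060 = 3,249 kg; Δv = 405×9.81×ln(2.557) = 3973.1×0.9390 ≈ 3731 m/s.
Stage 3: m₀ = 2,549 kg, m_f = 2,549 − 2,000 = 549 kg; Δv = 335×9.81×ln(4.643) = 3286.4×1.5354 ≈ 5046 m/s.
Total Δv = 4725 + 3731 + 5046 = 13502 m/s.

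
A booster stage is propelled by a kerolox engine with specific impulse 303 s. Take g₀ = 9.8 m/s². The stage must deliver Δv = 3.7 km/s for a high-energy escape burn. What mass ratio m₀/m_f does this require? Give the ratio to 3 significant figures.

mass ratio ≈ 3.48

v_e = Isp · g₀ = 303 × 9.8 = 2969.4 m/s.
m₀/m_f = exp(Δv / v_e) = exp(3700 / 2969.4) = exp(1.2460) = 3.4766.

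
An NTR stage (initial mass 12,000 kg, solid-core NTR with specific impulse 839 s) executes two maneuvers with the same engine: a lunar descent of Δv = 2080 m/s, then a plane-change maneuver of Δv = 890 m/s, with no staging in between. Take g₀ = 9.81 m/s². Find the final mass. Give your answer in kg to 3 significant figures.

v_e = Isp · g₀ = 839 × 9.81 = 8230.6 m/s.
After the first burn: m = 12000 × exp(−2080/8230.6) = 12000 × 0.77669 = 9,320.28 kg.
After the second burn: m = 9,320.28 × exp(−890/8230.6) = 9,320.28 × 0.89751 = 8,365.04 kg.

final mass ≈ 8370 kg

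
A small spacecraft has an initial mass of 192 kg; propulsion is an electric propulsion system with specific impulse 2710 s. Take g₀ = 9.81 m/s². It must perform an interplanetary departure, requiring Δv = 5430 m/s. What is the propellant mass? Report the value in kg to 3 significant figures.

v_e = Isp · g₀ = 2710 × 9.81 = 26585.1 m/s.
m₀/m_f = exp(Δv / v_e) = exp(5430 / 26585.1) = exp(0.2042) = 1.2266.
m_f = 192 / 1.2266 = 156.53 kg, so propellant = m₀ − m_f = 192 − 156.53 = 35.47 kg.

propellant mass ≈ 35.5 kg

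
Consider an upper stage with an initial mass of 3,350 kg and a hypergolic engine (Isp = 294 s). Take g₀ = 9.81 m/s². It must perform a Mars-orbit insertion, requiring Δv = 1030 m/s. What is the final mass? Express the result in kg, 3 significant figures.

v_e = Isp · g₀ = 294 × 9.81 = 2884.1 m/s.
By the Tsiolkovsky rocket equation, m₀/m_f = exp(Δv / v_e) = exp(1030 / 2884.1) = exp(0.3571) = 1.4292.
m_f = m₀ / 1.4292 = 3,350 / 1.4292 = 2,343.97 kg.

final mass ≈ 2340 kg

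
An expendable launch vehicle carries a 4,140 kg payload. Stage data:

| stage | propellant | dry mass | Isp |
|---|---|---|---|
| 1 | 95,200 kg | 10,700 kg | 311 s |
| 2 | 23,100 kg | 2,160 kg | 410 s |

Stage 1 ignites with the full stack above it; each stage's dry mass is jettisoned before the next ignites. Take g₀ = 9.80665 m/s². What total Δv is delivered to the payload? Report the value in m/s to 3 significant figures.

Δv ≈ 9900 m/s

Ignition mass of stage 1 = 95,200+10,700 + 23,100+2,160 + 4,140 = 135,300 kg.
Stage 1: m₀ = 135,300 kg, m_f = 135,300 − 95,200 = 40,100 kg; Δv = 311×9.80665×ln(3.374) = 3049.9×1.2161 ≈ 3709 m/s.
Stage 2: m₀ = 29,400 kg, m_f = 29,400 − 23,100 = 6,300 kg; Δv = 410×9.80665×ln(4.667) = 4020.7×1.5404 ≈ 6194 m/s.
Total Δv = 3709 + 6194 = 9903 m/s.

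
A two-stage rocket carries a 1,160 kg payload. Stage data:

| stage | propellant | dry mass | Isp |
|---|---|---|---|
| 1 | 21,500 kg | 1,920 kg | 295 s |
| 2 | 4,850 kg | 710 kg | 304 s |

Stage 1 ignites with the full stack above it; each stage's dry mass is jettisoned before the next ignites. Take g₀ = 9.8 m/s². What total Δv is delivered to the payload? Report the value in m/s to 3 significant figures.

Δv ≈ 7420 m/s

Ignition mass of stage 1 = 21,500+1,920 + 4,850+710 + 1,160 = 30,140 kg.
Stage 1: m₀ = 30,140 kg, m_f = 30,140 − 21,500 = 8,640 kg; Δv = 295×9.8×ln(3.488) = 2891.0×1.2495 ≈ 3612 m/s.
Stage 2: m₀ = 6,720 kg, m_f = 6,720 − 4,850 = 1,870 kg; Δv = 304×9.8×ln(3.594) = 2979.2×1.2791 ≈ 3811 m/s.
Total Δv = 3612 + 3811 = 7423 m/s.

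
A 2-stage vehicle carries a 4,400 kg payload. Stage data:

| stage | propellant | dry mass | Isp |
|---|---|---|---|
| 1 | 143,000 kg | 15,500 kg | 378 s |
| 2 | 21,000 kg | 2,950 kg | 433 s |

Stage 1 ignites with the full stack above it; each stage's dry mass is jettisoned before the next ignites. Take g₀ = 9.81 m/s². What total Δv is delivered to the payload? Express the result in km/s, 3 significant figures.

Ignition mass of stage 1 = 143,000+15,500 + 21,000+2,950 + 4,400 = 186,850 kg.
Stage 1: m₀ = 186,850 kg, m_f = 186,850 − 143,000 = 43,850 kg; Δv = 378×9.81×ln(4.261) = 3708.2×1.4495 ≈ 5375 m/s.
Stage 2: m₀ = 28,350 kg, m_f = 28,350 − 21,000 = 7,350 kg; Δv = 433×9.81×ln(3.857) = 4247.7×1.3499 ≈ 5734 m/s.
Total Δv = 5375 + 5734 = 11109 m/s.

Δv ≈ 11.1 km/s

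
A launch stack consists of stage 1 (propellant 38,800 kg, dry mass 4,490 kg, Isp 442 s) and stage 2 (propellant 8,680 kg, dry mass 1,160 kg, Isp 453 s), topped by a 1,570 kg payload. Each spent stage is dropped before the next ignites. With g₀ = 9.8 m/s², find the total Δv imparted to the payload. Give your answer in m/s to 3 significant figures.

Ignition mass of stage 1 = 38,800+4,490 + 8,680+1,160 + 1,570 = 54,700 kg.
Stage 1: m₀ = 54,700 kg, m_f = 54,700 − 38,800 = 15,900 kg; Δv = 442×9.8×ln(3.44) = 4331.6×1.2355 ≈ 5352 m/s.
Stage 2: m₀ = 11,410 kg, m_f = 11,410 − 8,680 = 2,730 kg; Δv = 453×9.8×ln(4.179) = 4439.4×1.4302 ≈ 6349 m/s.
Total Δv = 5352 + 6349 = 11701 m/s.

Δv ≈ 11700 m/s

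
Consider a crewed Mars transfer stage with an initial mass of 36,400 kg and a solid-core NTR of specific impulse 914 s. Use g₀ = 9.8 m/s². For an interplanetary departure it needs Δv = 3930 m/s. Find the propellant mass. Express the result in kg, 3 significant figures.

propellant mass ≈ 12900 kg

v_e = Isp · g₀ = 914 × 9.8 = 8957.2 m/s.
m₀/m_f = exp(Δv / v_e) = exp(3930 / 8957.2) = exp(0.4388) = 1.5508.
m_f = 36,400 / 1.5508 = 23,471.8 kg, so propellant = m₀ − m_f = 36,400 − 23,471.8 = 12,928.2 kg.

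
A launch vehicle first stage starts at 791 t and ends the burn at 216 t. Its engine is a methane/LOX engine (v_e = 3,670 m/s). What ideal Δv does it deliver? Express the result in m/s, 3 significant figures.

Δv ≈ 4760 m/s

From the ideal rocket equation, Δv = v_e · ln(m₀/m_f) = 3670.0 × ln(3.662) = 3670.0 × 1.2980 ≈ 4763.7 m/s.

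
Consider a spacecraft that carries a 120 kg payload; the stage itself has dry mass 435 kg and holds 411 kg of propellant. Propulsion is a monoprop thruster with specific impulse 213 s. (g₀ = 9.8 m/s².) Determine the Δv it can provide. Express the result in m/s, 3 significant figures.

Δv ≈ 1160 m/s

v_e = Isp · g₀ = 213 × 9.8 = 2087.4 m/s.
m₀ = payload + dry + propellant = 120 + 435 + 411 = 966 kg.
m_f = payload + dry = 120 + 435 = 555 kg.
Δv = v_e · ln(m₀/m_f) = 2087.4 × ln(1.741) = 2087.4 × 0.5542 ≈ 1156.8 m/s.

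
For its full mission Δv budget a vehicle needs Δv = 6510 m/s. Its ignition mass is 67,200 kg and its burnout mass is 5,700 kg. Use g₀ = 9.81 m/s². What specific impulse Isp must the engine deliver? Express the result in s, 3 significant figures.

ln(m₀/m_f) = ln(67200/5700) = ln(11.79) = 2.4672.
v_e = Δv / ln(m₀/m_f) = 6510 / 2.4672 = 2638.6 m/s.
Isp = v_e / g₀ = 2638.6 / 9.81 = 269.0 s.

Isp ≈ 269 s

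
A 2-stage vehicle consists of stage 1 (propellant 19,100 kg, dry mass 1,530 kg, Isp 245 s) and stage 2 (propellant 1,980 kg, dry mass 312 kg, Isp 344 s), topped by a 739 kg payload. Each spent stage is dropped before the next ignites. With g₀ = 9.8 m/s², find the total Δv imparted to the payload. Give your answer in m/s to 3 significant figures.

Ignition mass of stage 1 = 19,100+1,530 + 1,980+312 + 739 = 23,661 kg.
Stage 1: m₀ = 23,661 kg, m_f = 23,661 − 19,100 = 4,561 kg; Δv = 245×9.8×ln(5.188) = 2401.0×1.6463 ≈ 3953 m/s.
Stage 2: m₀ = 3,031 kg, m_f = 3,031 − 1,980 = 1,051 kg; Δv = 344×9.8×ln(2.884) = 3371.2×1.0592 ≈ 3571 m/s.
Total Δv = 3953 + 3571 = 7524 m/s.

Δv ≈ 7520 m/s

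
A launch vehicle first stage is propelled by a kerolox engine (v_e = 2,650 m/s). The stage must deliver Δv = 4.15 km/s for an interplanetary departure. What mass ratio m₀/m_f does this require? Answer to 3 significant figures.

m₀/m_f = exp(Δv / v_e) = exp(4150 / 2650.0) = exp(1.5660) = 4.7876.

mass ratio ≈ 4.79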